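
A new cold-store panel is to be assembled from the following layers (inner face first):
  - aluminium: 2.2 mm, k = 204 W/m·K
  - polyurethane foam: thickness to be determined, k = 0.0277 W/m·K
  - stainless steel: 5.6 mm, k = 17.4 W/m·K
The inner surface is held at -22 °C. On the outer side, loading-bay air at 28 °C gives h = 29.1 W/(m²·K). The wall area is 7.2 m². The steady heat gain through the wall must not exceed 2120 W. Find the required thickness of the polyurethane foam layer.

Series thermal resistances:
R_aluminium = L/(kA) = 0.0022/(204×7.2) = 1.498×10^-6 K/W
R_stainless steel = L/(kA) = 0.0056/(17.4×7.2) = 4.47×10^-5 K/W
R_outer film = 1/(h_o·A) = 1/(29.1×7.2) = 0.004773 K/W
Sum of the known resistances R_other = 0.004819 K/W
Required total resistance R_tot = ΔT/Q_allow = 50/2120 = 0.02358 K/W
R_polyurethane foam = R_tot − R_other = 0.01877 K/W
L = R·k·A = 0.01877×0.0277×7.2

L ≈ 3.74 mm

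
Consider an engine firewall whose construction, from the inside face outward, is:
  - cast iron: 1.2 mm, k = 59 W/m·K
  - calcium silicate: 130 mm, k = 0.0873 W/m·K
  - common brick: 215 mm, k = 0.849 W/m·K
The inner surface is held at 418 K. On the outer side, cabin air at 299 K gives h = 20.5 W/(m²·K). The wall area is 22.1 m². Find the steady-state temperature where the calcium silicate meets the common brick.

T ≈ 319 K

Model the wall as resistances in series:
R_cast iron = L/(kA) = 0.0012/(59×22.1) = 9.203×10^-7 K/W
R_calcium silicate = L/(kA) = 0.13/(0.0873×22.1) = 0.06738 K/W
R_common brick = L/(kA) = 0.215/(0.849×22.1) = 0.01146 K/W
R_outer film = 1/(h_o·A) = 1/(20.5×22.1) = 0.002207 K/W
R_total = 0.08105 K/W;  Q = ΔT/R_total = 119/0.08105 = 1468 W
T_interface = T_inner − Q·ΣR(inner→interface) = 418 − 1470×0.06738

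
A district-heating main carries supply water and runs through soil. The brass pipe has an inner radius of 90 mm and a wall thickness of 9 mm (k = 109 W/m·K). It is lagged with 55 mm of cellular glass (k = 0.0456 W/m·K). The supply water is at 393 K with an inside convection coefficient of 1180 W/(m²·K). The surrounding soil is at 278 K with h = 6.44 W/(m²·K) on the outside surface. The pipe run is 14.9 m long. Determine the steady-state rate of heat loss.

For a radial system each layer contributes R = ln(r_out/r_in)/(2πkL); films add R = 1/(hA).
R_inner film = 1/(h_i·2πr₁L) = 1/(1180×2π×0.09×14.9) = 1.006×10^-4 K/W
R_brass pipe wall = ln(99/90)/(2π×109×14.9) = 9.34×10^-6 K/W
R_cellular glass = ln(154/99)/(2π×0.0456×14.9) = 0.1035 K/W
R_outer film = 1/(h_o·2πr_oL) = 1/(6.44×2π×0.154×14.9) = 0.01077 K/W
R_total = 0.1144 K/W
Q = ΔT/R_total = 115/0.1144

Q ≈ 1010 W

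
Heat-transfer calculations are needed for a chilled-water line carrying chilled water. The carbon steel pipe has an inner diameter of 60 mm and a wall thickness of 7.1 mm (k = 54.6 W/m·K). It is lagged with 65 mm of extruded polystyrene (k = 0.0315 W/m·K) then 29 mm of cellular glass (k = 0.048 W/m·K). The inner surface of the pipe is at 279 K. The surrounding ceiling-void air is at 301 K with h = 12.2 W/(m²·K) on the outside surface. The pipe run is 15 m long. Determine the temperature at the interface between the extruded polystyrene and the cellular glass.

T ≈ 298 K

Treating each annulus and film as a series resistance:
R_carbon steel pipe wall = ln(37.1/30)/(2π×54.6×15) = 4.128×10^-5 K/W
R_extruded polystyrene = ln(102.1/37.1)/(2π×0.0315×15) = 0.341 K/W
R_cellular glass = ln(131.1/102.1)/(2π×0.048×15) = 0.05526 K/W
R_outer film = 1/(h_o·2πr_oL) = 1/(12.2×2π×0.1311×15) = 0.006634 K/W
R_total = 0.4029 K/W
Q = ΔT/R_total = 22/0.4029
Q = 54.6 W
T_interface = T_inner + Q·ΣR(inner→interface) = 279 + 54.6×0.341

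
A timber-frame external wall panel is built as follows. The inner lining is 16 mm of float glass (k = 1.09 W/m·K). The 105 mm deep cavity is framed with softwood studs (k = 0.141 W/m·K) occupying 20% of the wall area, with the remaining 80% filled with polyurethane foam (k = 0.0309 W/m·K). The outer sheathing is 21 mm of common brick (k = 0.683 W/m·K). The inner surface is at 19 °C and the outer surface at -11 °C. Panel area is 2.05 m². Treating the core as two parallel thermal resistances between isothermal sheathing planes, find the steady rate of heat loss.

Sheathing layers in series; stud and cavity paths in parallel between them.
R_inner = 0.016/(1.09×2.05) = 0.00716 K/W
R_stud  = 0.105/(0.141×0.2×2.05) = 1.816 K/W
R_cav   = 0.105/(0.0309×0.8×2.05) = 2.072 K/W
1/R_core = 1/R_stud + 1/R_cav → R_core = 0.9679 K/W
R_outer = 0.021/(0.683×2.05) = 0.015 K/W
R_total = 0.99 K/W
Q = ΔT/R_total = 30/0.99

Q ≈ 30.3 W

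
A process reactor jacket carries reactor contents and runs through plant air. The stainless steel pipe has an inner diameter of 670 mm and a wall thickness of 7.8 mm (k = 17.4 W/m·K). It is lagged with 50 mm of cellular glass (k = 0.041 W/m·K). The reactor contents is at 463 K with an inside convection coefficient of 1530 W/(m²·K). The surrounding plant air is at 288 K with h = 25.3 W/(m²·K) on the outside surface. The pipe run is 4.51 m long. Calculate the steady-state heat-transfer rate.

Cylindrical conduction, so R = ln(r₂/r₁)/(2πkL) per layer, in series:
R_inner film = 1/(h_i·2πr₁L) = 1/(1530×2π×0.335×4.51) = 6.885×10^-5 K/W
R_stainless steel pipe wall = ln(342.8/335)/(2π×17.4×4.51) = 4.668×10^-5 K/W
R_cellular glass = ln(392.8/342.8)/(2π×0.041×4.51) = 0.1172 K/W
R_outer film = 1/(h_o·2πr_oL) = 1/(25.3×2π×0.3928×4.51) = 0.003551 K/W
R_total = 0.1209 K/W
Q = ΔT/R_total = 175/0.1209

Q ≈ 1450 W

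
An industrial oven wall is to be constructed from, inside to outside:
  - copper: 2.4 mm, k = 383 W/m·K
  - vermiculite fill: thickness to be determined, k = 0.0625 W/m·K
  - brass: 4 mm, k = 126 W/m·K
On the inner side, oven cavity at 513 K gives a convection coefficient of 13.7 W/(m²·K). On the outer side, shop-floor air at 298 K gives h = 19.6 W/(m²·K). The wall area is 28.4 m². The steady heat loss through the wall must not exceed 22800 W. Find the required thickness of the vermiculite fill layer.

Series thermal resistances:
R_inner film = 1/(h_i·A) = 1/(13.7×28.4) = 0.00257 K/W
R_copper = L/(kA) = 0.0024/(383×28.4) = 2.206×10^-7 K/W
R_brass = L/(kA) = 0.004/(126×28.4) = 1.118×10^-6 K/W
R_outer film = 1/(h_o·A) = 1/(19.6×28.4) = 0.001796 K/W
Sum of the known resistances R_other = 0.004368 K/W
Required total resistance R_tot = ΔT/Q_allow = 215/22800 = 0.00943 K/W
R_vermiculite fill = R_tot − R_other = 0.005062 K/W
L = R·k·A = 0.005062×0.0625×28.4

L ≈ 8.98 mm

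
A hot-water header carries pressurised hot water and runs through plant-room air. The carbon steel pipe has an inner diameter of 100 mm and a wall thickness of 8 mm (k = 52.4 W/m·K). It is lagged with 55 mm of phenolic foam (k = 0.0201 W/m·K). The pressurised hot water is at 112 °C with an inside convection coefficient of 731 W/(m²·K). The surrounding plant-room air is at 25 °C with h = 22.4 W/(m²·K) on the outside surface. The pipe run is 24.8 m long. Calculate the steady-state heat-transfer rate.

Per-layer cylindrical resistances, series-summed:
R_inner film = 1/(h_i·2πr₁L) = 1/(731×2π×0.05×24.8) = 1.756×10^-4 K/W
R_carbon steel pipe wall = ln(58/50)/(2π×52.4×24.8) = 1.818×10^-5 K/W
R_phenolic foam = ln(113/58)/(2π×0.0201×24.8) = 0.2129 K/W
R_outer film = 1/(h_o·2πr_oL) = 1/(22.4×2π×0.113×24.8) = 0.002535 K/W
R_total = 0.2157 K/W
Q = ΔT/R_total = 87/0.2157

Q ≈ 403 W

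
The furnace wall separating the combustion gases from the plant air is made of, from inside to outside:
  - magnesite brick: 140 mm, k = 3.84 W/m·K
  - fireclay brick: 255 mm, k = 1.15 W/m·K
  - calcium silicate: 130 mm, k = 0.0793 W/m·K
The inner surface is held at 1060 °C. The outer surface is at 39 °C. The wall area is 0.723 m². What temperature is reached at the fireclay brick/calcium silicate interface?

Thermal resistances in series:
R_magnesite brick = L/(kA) = 0.14/(3.84×0.723) = 0.05043 K/W
R_fireclay brick = L/(kA) = 0.255/(1.15×0.723) = 0.3067 K/W
R_calcium silicate = L/(kA) = 0.13/(0.0793×0.723) = 2.267 K/W
R_total = 2.625 K/W;  Q = ΔT/R_total = 1021/2.625 = 389 W
T_interface = T_inner − Q·ΣR(inner→interface) = 1060 − 389×0.3571

T ≈ 921 °C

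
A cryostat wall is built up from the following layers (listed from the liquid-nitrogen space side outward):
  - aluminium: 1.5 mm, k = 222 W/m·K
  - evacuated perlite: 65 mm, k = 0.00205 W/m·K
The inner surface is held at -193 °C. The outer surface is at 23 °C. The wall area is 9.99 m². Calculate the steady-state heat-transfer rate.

Q ≈ 68.1 W

Model the wall as resistances in series:
R_aluminium = L/(kA) = 0.0015/(222×9.99) = 6.764×10^-7 K/W
R_evacuated perlite = L/(kA) = 0.065/(0.00205×9.99) = 3.174 K/W
R_total = 3.174 K/W
Q = ΔT / R_total = 216 / 3.174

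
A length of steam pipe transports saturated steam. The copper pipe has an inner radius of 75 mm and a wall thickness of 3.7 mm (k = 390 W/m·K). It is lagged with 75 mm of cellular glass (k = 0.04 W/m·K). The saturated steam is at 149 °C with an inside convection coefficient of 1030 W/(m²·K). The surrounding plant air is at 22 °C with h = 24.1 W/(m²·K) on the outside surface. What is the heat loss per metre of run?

Cylindrical conduction, so R = ln(r₂/r₁)/(2πkL) per layer, in series:
R_inner film = 1/(h_i·2πr₁L) = 1/(1030×2π×0.075×1) = 0.00206 K/W
R_copper pipe wall = ln(78.7/75)/(2π×390×1) = 1.965×10^-5 K/W
R_cellular glass = ln(153.7/78.7)/(2π×0.04×1) = 2.663 K/W
R_outer film = 1/(h_o·2πr_oL) = 1/(24.1×2π×0.1537×1) = 0.04297 K/W
R_total = 2.708 K/W
Q = ΔT/R_total = 127/2.708

q′ ≈ 46.9 W/m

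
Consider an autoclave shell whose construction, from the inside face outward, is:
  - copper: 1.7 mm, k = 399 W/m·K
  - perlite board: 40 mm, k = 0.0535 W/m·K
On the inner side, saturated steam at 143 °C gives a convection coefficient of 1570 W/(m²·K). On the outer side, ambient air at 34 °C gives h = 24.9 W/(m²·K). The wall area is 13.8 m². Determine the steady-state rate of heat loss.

Series thermal resistances:
R_inner film = 1/(h_i·A) = 1/(1570×13.8) = 4.616×10^-5 K/W
R_copper = L/(kA) = 0.0017/(399×13.8) = 3.087×10^-7 K/W
R_perlite board = L/(kA) = 0.04/(0.0535×13.8) = 0.05418 K/W
R_outer film = 1/(h_o·A) = 1/(24.9×13.8) = 0.00291 K/W
R_total = 0.05714 K/W
Q = ΔT / R_total = 109 / 0.05714

Q ≈ 1910 W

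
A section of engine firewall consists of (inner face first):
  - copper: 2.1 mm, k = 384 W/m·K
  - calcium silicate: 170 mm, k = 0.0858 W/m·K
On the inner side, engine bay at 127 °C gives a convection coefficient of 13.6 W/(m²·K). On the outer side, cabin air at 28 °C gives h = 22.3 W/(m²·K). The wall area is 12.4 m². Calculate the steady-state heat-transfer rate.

Model the wall as resistances in series:
R_inner film = 1/(h_i·A) = 1/(13.6×12.4) = 0.00593 K/W
R_copper = L/(kA) = 0.0021/(384×12.4) = 4.41×10^-7 K/W
R_calcium silicate = L/(kA) = 0.17/(0.0858×12.4) = 0.1598 K/W
R_outer film = 1/(h_o·A) = 1/(22.3×12.4) = 0.003616 K/W
R_total = 0.1693 K/W
Q = ΔT / R_total = 99 / 0.1693

Q ≈ 585 W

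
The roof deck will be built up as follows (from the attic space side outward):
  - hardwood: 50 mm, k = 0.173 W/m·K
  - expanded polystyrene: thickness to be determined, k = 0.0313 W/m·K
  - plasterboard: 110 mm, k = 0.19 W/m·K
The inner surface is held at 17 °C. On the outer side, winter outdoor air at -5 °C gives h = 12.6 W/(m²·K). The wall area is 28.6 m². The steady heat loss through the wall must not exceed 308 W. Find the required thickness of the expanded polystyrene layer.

Series thermal resistances:
R_hardwood = L/(kA) = 0.05/(0.173×28.6) = 0.01011 K/W
R_plasterboard = L/(kA) = 0.11/(0.19×28.6) = 0.02024 K/W
R_outer film = 1/(h_o·A) = 1/(12.6×28.6) = 0.002775 K/W
Sum of the known resistances R_other = 0.03312 K/W
Required total resistance R_tot = ΔT/Q_allow = 22/308 = 0.07143 K/W
R_expanded polystyrene = R_tot − R_other = 0.03831 K/W
L = R·k·A = 0.03831×0.0313×28.6

L ≈ 34.3 mm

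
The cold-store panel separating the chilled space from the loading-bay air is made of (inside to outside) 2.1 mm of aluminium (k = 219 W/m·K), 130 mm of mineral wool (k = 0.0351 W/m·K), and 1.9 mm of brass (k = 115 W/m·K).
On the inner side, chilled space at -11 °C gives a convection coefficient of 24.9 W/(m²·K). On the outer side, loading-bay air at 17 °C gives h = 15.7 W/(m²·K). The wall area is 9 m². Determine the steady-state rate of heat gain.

Q ≈ 66.2 W

Treating each layer as a thermal resistance in series:
R_inner film = 1/(h_i·A) = 1/(24.9×9) = 0.004462 K/W
R_aluminium = L/(kA) = 0.0021/(219×9) = 1.065×10^-6 K/W
R_mineral wool = L/(kA) = 0.13/(0.0351×9) = 0.4115 K/W
R_brass = L/(kA) = 0.0019/(115×9) = 1.836×10^-6 K/W
R_outer film = 1/(h_o·A) = 1/(15.7×9) = 0.007077 K/W
R_total = 0.4231 K/W
Q = ΔT / R_total = 28 / 0.4231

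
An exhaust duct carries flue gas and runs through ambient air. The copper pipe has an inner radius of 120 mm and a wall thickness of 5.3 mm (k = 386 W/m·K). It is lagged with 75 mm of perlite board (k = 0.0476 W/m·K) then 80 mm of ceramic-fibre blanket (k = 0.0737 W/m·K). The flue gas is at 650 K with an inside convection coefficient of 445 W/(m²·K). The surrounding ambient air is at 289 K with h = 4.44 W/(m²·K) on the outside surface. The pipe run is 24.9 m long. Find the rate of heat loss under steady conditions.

Q ≈ 3710 W

For a radial system each layer contributes R = ln(r_out/r_in)/(2πkL); films add R = 1/(hA).
R_inner film = 1/(h_i·2πr₁L) = 1/(445×2π×0.12×24.9) = 1.197×10^-4 K/W
R_copper pipe wall = ln(125.3/120)/(2π×386×24.9) = 7.157×10^-7 K/W
R_perlite board = ln(200.3/125.3)/(2π×0.0476×24.9) = 0.06299 K/W
R_ceramic-fibre blanket = ln(280.3/200.3)/(2π×0.0737×24.9) = 0.02914 K/W
R_outer film = 1/(h_o·2πr_oL) = 1/(4.44×2π×0.2803×24.9) = 0.005136 K/W
R_total = 0.09739 K/W
Q = ΔT/R_total = 361/0.09739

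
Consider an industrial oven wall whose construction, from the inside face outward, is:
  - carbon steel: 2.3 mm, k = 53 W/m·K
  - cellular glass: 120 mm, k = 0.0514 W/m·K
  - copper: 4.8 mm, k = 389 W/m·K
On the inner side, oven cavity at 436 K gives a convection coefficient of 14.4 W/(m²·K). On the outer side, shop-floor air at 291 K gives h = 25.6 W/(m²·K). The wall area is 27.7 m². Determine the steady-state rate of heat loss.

Using the resistance-network approach (series):
R_inner film = 1/(h_i·A) = 1/(14.4×27.7) = 0.002507 K/W
R_carbon steel = L/(kA) = 0.0023/(53×27.7) = 1.567×10^-6 K/W
R_cellular glass = L/(kA) = 0.12/(0.0514×27.7) = 0.08428 K/W
R_copper = L/(kA) = 0.0048/(389×27.7) = 4.455×10^-7 K/W
R_outer film = 1/(h_o·A) = 1/(25.6×27.7) = 0.00141 K/W
R_total = 0.0882 K/W
Q = ΔT / R_total = 145 / 0.0882

Q ≈ 1640 W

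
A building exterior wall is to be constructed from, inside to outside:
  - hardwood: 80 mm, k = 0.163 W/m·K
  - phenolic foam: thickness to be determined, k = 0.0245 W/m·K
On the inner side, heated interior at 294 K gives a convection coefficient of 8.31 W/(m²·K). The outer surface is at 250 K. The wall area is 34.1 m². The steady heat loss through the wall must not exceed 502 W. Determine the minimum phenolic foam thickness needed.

Model the wall as resistances in series:
R_inner film = 1/(h_i·A) = 1/(8.31×34.1) = 0.003529 K/W
R_hardwood = L/(kA) = 0.08/(0.163×34.1) = 0.01439 K/W
Sum of the known resistances R_other = 0.01792 K/W
Required total resistance R_tot = ΔT/Q_allow = 44/502 = 0.08765 K/W
R_phenolic foam = R_tot − R_other = 0.06973 K/W
L = R·k·A = 0.06973×0.0245×34.1

L ≈ 58.3 mm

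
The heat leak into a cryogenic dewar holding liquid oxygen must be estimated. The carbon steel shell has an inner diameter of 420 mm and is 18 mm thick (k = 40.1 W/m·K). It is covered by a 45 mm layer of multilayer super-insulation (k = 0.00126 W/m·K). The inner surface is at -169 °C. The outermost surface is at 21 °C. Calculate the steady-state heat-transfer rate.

Q ≈ 4.16 W

Spherical conduction: R = (1/r_in − 1/r_out)/(4πk) per layer; series-sum.
R_carbon steel shell = (1/0.21 − 1/0.228)/(4π×40.1) = 7.46×10^-4 K/W
R_multilayer super-insulation = (1/0.228 − 1/0.273)/(4π×0.00126) = 45.66 K/W
R_total = 45.66 K/W
Q = ΔT/R_total = 190/45.66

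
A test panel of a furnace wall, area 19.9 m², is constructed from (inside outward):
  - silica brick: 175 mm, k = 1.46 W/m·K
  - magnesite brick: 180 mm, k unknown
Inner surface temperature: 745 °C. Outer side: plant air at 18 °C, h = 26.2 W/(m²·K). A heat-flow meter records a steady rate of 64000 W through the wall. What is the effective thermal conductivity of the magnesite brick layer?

Series thermal resistances:
R_silica brick = L/(kA) = 0.175/(1.46×19.9) = 0.006023 K/W
R_outer film = 1/(h_o·A) = 1/(26.2×19.9) = 0.001918 K/W
Sum of known resistances R_other = 0.007941 K/W
Total R = ΔT/Q = 727/64000 = 0.01136 K/W
R_magnesite brick = R_total − R_other = 0.003418 K/W
k = L/(R·A) = 0.18/(0.003418×19.9)

k ≈ 2.65 W/(m·K)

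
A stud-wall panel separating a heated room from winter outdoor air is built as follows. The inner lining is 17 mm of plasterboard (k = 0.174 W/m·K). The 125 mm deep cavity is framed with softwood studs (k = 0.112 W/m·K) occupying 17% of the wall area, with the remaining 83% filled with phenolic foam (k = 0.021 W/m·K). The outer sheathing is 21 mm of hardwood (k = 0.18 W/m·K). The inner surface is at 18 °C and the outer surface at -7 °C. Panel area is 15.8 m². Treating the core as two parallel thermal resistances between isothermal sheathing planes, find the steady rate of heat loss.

Q ≈ 108 W

Sheathing layers in series; stud and cavity paths in parallel between them.
R_inner = 0.017/(0.174×15.8) = 0.006184 K/W
R_stud  = 0.125/(0.112×0.17×15.8) = 0.4155 K/W
R_cav   = 0.125/(0.021×0.83×15.8) = 0.4539 K/W
1/R_core = 1/R_stud + 1/R_cav → R_core = 0.2169 K/W
R_outer = 0.021/(0.18×15.8) = 0.007384 K/W
R_total = 0.2305 K/W
Q = ΔT/R_total = 25/0.2305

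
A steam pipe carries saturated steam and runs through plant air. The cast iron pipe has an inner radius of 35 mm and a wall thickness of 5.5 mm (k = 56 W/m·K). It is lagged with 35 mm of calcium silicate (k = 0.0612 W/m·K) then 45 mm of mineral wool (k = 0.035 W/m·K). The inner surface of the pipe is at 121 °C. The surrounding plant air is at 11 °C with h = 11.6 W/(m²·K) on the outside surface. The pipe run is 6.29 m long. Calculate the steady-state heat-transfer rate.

Cylindrical conduction, so R = ln(r₂/r₁)/(2πkL) per layer, in series:
R_cast iron pipe wall = ln(40.5/35)/(2π×56×6.29) = 6.595×10^-5 K/W
R_calcium silicate = ln(75.5/40.5)/(2π×0.0612×6.29) = 0.2575 K/W
R_mineral wool = ln(120.5/75.5)/(2π×0.035×6.29) = 0.338 K/W
R_outer film = 1/(h_o·2πr_oL) = 1/(11.6×2π×0.1205×6.29) = 0.0181 K/W
R_total = 0.6137 K/W
Q = ΔT/R_total = 110/0.6137

Q ≈ 179 W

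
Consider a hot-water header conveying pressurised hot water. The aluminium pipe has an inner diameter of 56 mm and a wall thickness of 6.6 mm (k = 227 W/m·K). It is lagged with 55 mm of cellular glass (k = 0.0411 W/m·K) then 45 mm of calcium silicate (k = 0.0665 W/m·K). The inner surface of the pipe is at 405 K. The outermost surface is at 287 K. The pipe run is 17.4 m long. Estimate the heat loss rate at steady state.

Q ≈ 441 W

Cylindrical conduction, so R = ln(r₂/r₁)/(2πkL) per layer, in series:
R_aluminium pipe wall = ln(34.6/28)/(2π×227×17.4) = 8.528×10^-6 K/W
R_cellular glass = ln(89.6/34.6)/(2π×0.0411×17.4) = 0.2118 K/W
R_calcium silicate = ln(134.6/89.6)/(2π×0.0665×17.4) = 0.05597 K/W
R_total = 0.2677 K/W
Q = ΔT/R_total = 118/0.2677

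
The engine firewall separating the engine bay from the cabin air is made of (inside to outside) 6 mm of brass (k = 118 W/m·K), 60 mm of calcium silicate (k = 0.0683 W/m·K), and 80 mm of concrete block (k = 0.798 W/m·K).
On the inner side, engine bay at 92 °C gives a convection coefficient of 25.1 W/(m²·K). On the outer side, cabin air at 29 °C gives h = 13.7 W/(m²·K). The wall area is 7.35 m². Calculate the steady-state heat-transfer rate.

Q ≈ 424 W

Model the wall as resistances in series:
R_inner film = 1/(h_i·A) = 1/(25.1×7.35) = 0.00542 K/W
R_brass = L/(kA) = 0.006/(118×7.35) = 6.918×10^-6 K/W
R_calcium silicate = L/(kA) = 0.06/(0.0683×7.35) = 0.1195 K/W
R_concrete block = L/(kA) = 0.08/(0.798×7.35) = 0.01364 K/W
R_outer film = 1/(h_o·A) = 1/(13.7×7.35) = 0.009931 K/W
R_total = 0.1485 K/W
Q = ΔT / R_total = 63 / 0.1485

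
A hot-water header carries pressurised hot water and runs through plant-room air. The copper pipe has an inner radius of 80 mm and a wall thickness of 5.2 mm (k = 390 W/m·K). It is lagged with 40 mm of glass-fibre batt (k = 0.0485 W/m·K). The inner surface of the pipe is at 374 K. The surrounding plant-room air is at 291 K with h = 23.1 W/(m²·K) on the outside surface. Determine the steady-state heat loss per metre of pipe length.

Per-layer cylindrical resistances, series-summed:
R_copper pipe wall = ln(85.2/80)/(2π×390×1) = 2.57×10^-5 K/W
R_glass-fibre batt = ln(125.2/85.2)/(2π×0.0485×1) = 1.263 K/W
R_outer film = 1/(h_o·2πr_oL) = 1/(23.1×2π×0.1252×1) = 0.05503 K/W
R_total = 1.318 K/W
Q = ΔT/R_total = 83/1.318

q′ ≈ 63 W/m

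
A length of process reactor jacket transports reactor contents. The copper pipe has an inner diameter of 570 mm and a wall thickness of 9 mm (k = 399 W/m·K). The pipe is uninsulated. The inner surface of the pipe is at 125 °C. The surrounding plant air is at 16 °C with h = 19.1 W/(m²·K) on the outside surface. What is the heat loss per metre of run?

q′ ≈ 3840 W/m

Radial resistances (cylindrical: R_cond = ln(r_o/r_i)/(2πkL), R_conv = 1/(h·2πrL)):
R_copper pipe wall = ln(294/285)/(2π×399×1) = 1.24×10^-5 K/W
R_outer film = 1/(h_o·2πr_oL) = 1/(19.1×2π×0.294×1) = 0.02834 K/W
R_total = 0.02835 K/W
Q = ΔT/R_total = 109/0.02835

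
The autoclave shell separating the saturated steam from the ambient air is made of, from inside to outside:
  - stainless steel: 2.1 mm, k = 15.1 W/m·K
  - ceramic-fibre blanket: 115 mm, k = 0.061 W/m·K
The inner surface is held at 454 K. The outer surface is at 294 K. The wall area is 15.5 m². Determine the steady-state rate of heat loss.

Series thermal resistances:
R_stainless steel = L/(kA) = 0.0021/(15.1×15.5) = 8.972×10^-6 K/W
R_ceramic-fibre blanket = L/(kA) = 0.115/(0.061×15.5) = 0.1216 K/W
R_total = 0.1216 K/W
Q = ΔT / R_total = 160 / 0.1216

Q ≈ 1320 W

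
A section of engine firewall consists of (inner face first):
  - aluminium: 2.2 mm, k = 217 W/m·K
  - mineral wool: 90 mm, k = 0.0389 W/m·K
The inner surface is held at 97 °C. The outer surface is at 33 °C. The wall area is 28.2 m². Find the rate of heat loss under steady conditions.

Q ≈ 780 W

Using the resistance-network approach (series):
R_aluminium = L/(kA) = 0.0022/(217×28.2) = 3.595×10^-7 K/W
R_mineral wool = L/(kA) = 0.09/(0.0389×28.2) = 0.08204 K/W
R_total = 0.08204 K/W
Q = ΔT / R_total = 64 / 0.08204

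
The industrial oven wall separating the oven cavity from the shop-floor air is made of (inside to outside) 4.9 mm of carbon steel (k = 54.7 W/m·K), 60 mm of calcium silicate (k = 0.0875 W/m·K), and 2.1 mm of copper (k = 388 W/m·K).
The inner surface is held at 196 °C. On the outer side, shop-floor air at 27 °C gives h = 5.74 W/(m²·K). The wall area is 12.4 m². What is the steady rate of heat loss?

Q ≈ 2440 W

Model the wall as resistances in series:
R_carbon steel = L/(kA) = 0.0049/(54.7×12.4) = 7.224×10^-6 K/W
R_calcium silicate = L/(kA) = 0.06/(0.0875×12.4) = 0.0553 K/W
R_copper = L/(kA) = 0.0021/(388×12.4) = 4.365×10^-7 K/W
R_outer film = 1/(h_o·A) = 1/(5.74×12.4) = 0.01405 K/W
R_total = 0.06936 K/W
Q = ΔT / R_total = 169 / 0.06936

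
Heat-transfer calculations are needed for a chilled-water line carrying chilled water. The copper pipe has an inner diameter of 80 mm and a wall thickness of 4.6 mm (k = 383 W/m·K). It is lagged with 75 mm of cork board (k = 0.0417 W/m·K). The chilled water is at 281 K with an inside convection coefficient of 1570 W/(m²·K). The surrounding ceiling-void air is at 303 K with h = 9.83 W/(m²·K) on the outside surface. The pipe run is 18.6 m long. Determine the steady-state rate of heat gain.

Per-layer cylindrical resistances, series-summed:
R_inner film = 1/(h_i·2πr₁L) = 1/(1570×2π×0.04×18.6) = 1.363×10^-4 K/W
R_copper pipe wall = ln(44.6/40)/(2π×383×18.6) = 2.432×10^-6 K/W
R_cork board = ln(119.6/44.6)/(2π×0.0417×18.6) = 0.2024 K/W
R_outer film = 1/(h_o·2πr_oL) = 1/(9.83×2π×0.1196×18.6) = 0.007278 K/W
R_total = 0.2098 K/W
Q = ΔT/R_total = 22/0.2098

Q ≈ 105 W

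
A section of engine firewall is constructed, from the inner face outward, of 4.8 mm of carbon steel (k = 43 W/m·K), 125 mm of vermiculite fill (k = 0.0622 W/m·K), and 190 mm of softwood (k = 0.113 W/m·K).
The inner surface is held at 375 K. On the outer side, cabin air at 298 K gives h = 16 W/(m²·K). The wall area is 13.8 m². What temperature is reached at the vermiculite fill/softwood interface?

T ≈ 334 K

Model the wall as resistances in series:
R_carbon steel = L/(kA) = 0.0048/(43×13.8) = 8.089×10^-6 K/W
R_vermiculite fill = L/(kA) = 0.125/(0.0622×13.8) = 0.1456 K/W
R_softwood = L/(kA) = 0.19/(0.113×13.8) = 0.1218 K/W
R_outer film = 1/(h_o·A) = 1/(16×13.8) = 0.004529 K/W
R_total = 0.272 K/W;  Q = ΔT/R_total = 77/0.272 = 283.1 W
T_interface = T_inner − Q·ΣR(inner→interface) = 375 − 283×0.1456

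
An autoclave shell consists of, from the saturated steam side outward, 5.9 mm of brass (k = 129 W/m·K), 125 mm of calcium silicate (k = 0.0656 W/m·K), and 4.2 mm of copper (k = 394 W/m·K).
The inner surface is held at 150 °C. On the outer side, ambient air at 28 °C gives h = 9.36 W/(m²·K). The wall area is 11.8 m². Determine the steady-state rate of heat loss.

Thermal resistances in series:
R_brass = L/(kA) = 0.0059/(129×11.8) = 3.876×10^-6 K/W
R_calcium silicate = L/(kA) = 0.125/(0.0656×11.8) = 0.1615 K/W
R_copper = L/(kA) = 0.0042/(394×11.8) = 9.034×10^-7 K/W
R_outer film = 1/(h_o·A) = 1/(9.36×11.8) = 0.009054 K/W
R_total = 0.1705 K/W
Q = ΔT / R_total = 122 / 0.1705

Q ≈ 715 W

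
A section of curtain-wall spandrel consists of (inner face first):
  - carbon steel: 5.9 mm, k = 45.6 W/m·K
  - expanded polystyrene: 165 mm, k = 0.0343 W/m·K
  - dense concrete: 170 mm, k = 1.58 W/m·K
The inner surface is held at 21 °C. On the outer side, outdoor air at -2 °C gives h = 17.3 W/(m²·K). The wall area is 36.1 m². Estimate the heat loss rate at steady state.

Series thermal resistances:
R_carbon steel = L/(kA) = 0.0059/(45.6×36.1) = 3.584×10^-6 K/W
R_expanded polystyrene = L/(kA) = 0.165/(0.0343×36.1) = 0.1333 K/W
R_dense concrete = L/(kA) = 0.17/(1.58×36.1) = 0.00298 K/W
R_outer film = 1/(h_o·A) = 1/(17.3×36.1) = 0.001601 K/W
R_total = 0.1378 K/W
Q = ΔT / R_total = 23 / 0.1378

Q ≈ 167 W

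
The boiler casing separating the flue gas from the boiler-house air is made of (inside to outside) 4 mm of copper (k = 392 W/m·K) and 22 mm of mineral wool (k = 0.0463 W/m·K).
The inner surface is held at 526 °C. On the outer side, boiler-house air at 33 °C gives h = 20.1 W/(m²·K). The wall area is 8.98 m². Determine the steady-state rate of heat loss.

Q ≈ 8430 W

Using the resistance-network approach (series):
R_copper = L/(kA) = 0.004/(392×8.98) = 1.136×10^-6 K/W
R_mineral wool = L/(kA) = 0.022/(0.0463×8.98) = 0.05291 K/W
R_outer film = 1/(h_o·A) = 1/(20.1×8.98) = 0.00554 K/W
R_total = 0.05845 K/W
Q = ΔT / R_total = 493 / 0.05845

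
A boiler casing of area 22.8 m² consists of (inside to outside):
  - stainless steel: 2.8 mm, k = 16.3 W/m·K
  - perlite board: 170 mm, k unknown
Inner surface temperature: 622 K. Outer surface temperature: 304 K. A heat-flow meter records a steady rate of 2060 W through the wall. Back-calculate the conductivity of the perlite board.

Series thermal resistances:
R_stainless steel = L/(kA) = 0.0028/(16.3×22.8) = 7.534×10^-6 K/W
Sum of known resistances R_other = 7.534×10^-6 K/W
Total R = ΔT/Q = 318/2060 = 0.1544 K/W
R_perlite board = R_total − R_other = 0.1544 K/W
k = L/(R·A) = 0.17/(0.1544×22.8)

k ≈ 0.0483 W/(m·K)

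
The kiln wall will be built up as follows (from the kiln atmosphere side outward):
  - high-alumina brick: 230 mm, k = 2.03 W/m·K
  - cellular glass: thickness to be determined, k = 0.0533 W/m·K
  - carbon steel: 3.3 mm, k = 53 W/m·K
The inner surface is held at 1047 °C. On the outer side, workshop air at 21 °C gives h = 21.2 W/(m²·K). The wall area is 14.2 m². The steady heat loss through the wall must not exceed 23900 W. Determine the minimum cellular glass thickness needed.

L ≈ 23.9 mm

Thermal resistances in series:
R_high-alumina brick = L/(kA) = 0.23/(2.03×14.2) = 0.007979 K/W
R_carbon steel = L/(kA) = 0.0033/(53×14.2) = 4.385×10^-6 K/W
R_outer film = 1/(h_o·A) = 1/(21.2×14.2) = 0.003322 K/W
Sum of the known resistances R_other = 0.01131 K/W
Required total resistance R_tot = ΔT/Q_allow = 1026/23900 = 0.04293 K/W
R_cellular glass = R_tot − R_other = 0.03162 K/W
L = R·k·A = 0.03162×0.0533×14.2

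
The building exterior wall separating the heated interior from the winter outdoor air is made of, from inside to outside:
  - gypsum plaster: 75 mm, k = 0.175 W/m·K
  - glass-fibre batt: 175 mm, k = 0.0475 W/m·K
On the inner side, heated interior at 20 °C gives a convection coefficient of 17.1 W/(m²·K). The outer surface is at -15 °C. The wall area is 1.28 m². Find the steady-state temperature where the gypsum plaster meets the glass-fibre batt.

T ≈ 15.9 °C

Using the resistance-network approach (series):
R_inner film = 1/(h_i·A) = 1/(17.1×1.28) = 0.04569 K/W
R_gypsum plaster = L/(kA) = 0.075/(0.175×1.28) = 0.3348 K/W
R_glass-fibre batt = L/(kA) = 0.175/(0.0475×1.28) = 2.878 K/W
R_total = 3.259 K/W;  Q = ΔT/R_total = 35/3.259 = 10.74 W
T_interface = T_inner − Q·ΣR(inner→interface) = 20 − 10.7×0.3805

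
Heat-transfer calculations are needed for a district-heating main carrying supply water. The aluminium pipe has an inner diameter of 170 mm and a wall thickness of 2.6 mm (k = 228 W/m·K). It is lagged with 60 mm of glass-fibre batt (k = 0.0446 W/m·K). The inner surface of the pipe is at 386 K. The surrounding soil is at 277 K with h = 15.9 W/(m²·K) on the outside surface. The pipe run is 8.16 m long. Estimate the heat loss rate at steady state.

Cylindrical conduction, so R = ln(r₂/r₁)/(2πkL) per layer, in series:
R_aluminium pipe wall = ln(87.6/85)/(2π×228×8.16) = 2.577×10^-6 K/W
R_glass-fibre batt = ln(147.6/87.6)/(2π×0.0446×8.16) = 0.2282 K/W
R_outer film = 1/(h_o·2πr_oL) = 1/(15.9×2π×0.1476×8.16) = 0.008311 K/W
R_total = 0.2365 K/W
Q = ΔT/R_total = 109/0.2365

Q ≈ 461 W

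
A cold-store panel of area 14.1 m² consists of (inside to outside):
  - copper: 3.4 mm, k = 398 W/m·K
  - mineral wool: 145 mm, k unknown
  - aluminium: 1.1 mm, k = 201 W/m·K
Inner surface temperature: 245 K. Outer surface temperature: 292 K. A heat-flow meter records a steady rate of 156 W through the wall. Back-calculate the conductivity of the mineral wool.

k ≈ 0.0341 W/(m·K)

Thermal resistances in series:
R_copper = L/(kA) = 0.0034/(398×14.1) = 6.059×10^-7 K/W
R_aluminium = L/(kA) = 0.0011/(201×14.1) = 3.881×10^-7 K/W
Sum of known resistances R_other = 9.94×10^-7 K/W
Total R = ΔT/Q = 47/156 = 0.3013 K/W
R_mineral wool = R_total − R_other = 0.3013 K/W
k = L/(R·A) = 0.145/(0.3013×14.1)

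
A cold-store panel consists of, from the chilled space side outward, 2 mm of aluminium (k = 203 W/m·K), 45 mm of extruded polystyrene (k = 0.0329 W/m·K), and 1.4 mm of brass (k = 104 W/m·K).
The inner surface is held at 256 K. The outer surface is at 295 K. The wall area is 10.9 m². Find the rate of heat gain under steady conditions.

Q ≈ 311 W

Using the resistance-network approach (series):
R_aluminium = L/(kA) = 0.002/(203×10.9) = 9.039×10^-7 K/W
R_extruded polystyrene = L/(kA) = 0.045/(0.0329×10.9) = 0.1255 K/W
R_brass = L/(kA) = 0.0014/(104×10.9) = 1.235×10^-6 K/W
R_total = 0.1255 K/W
Q = ΔT / R_total = 39 / 0.1255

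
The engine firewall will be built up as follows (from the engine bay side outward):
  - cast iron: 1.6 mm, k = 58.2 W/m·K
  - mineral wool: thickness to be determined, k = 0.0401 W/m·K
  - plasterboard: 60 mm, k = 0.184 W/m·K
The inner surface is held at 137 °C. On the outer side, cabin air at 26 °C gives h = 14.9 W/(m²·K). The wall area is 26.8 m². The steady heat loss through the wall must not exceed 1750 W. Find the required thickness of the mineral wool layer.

L ≈ 52.4 mm

Treating each layer as a thermal resistance in series:
R_cast iron = L/(kA) = 0.0016/(58.2×26.8) = 1.026×10^-6 K/W
R_plasterboard = L/(kA) = 0.06/(0.184×26.8) = 0.01217 K/W
R_outer film = 1/(h_o·A) = 1/(14.9×26.8) = 0.002504 K/W
Sum of the known resistances R_other = 0.01467 K/W
Required total resistance R_tot = ΔT/Q_allow = 111/1750 = 0.06343 K/W
R_mineral wool = R_tot − R_other = 0.04876 K/W
L = R·k·A = 0.04876×0.0401×26.8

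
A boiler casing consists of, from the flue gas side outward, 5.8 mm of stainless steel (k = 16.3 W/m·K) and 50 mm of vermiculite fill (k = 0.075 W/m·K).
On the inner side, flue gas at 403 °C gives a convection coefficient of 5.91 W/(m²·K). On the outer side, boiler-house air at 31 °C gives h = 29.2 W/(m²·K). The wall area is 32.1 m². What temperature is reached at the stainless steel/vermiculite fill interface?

T ≈ 331 °C

Model the wall as resistances in series:
R_inner film = 1/(h_i·A) = 1/(5.91×32.1) = 0.005271 K/W
R_stainless steel = L/(kA) = 0.0058/(16.3×32.1) = 1.108×10^-5 K/W
R_vermiculite fill = L/(kA) = 0.05/(0.075×32.1) = 0.02077 K/W
R_outer film = 1/(h_o·A) = 1/(29.2×32.1) = 0.001067 K/W
R_total = 0.02712 K/W;  Q = ΔT/R_total = 372/0.02712 = 13720 W
T_interface = T_inner − Q·ΣR(inner→interface) = 403 − 13700×0.005282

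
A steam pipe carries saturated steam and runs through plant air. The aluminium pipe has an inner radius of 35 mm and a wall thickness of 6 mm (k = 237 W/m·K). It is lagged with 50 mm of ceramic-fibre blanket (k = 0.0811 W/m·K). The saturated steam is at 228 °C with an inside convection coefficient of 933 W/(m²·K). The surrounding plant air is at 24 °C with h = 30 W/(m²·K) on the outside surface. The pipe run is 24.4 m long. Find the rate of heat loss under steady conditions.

Radial resistances (cylindrical: R_cond = ln(r_o/r_i)/(2πkL), R_conv = 1/(h·2πrL)):
R_inner film = 1/(h_i·2πr₁L) = 1/(933×2π×0.035×24.4) = 1.997×10^-4 K/W
R_aluminium pipe wall = ln(41/35)/(2π×237×24.4) = 4.355×10^-6 K/W
R_ceramic-fibre blanket = ln(91/41)/(2π×0.0811×24.4) = 0.06412 K/W
R_outer film = 1/(h_o·2πr_oL) = 1/(30×2π×0.091×24.4) = 0.002389 K/W
R_total = 0.06672 K/W
Q = ΔT/R_total = 204/0.06672

Q ≈ 3060 W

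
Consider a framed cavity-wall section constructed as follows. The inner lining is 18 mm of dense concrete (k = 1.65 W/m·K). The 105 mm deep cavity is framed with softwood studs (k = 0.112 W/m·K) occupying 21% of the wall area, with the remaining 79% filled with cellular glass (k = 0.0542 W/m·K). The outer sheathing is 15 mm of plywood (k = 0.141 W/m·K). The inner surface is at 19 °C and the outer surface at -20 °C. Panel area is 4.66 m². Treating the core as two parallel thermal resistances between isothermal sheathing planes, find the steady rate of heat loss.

Sheathing layers in series; stud and cavity paths in parallel between them.
R_inner = 0.018/(1.65×4.66) = 0.002341 K/W
R_stud  = 0.105/(0.112×0.21×4.66) = 0.958 K/W
R_cav   = 0.105/(0.0542×0.79×4.66) = 0.5262 K/W
1/R_core = 1/R_stud + 1/R_cav → R_core = 0.3397 K/W
R_outer = 0.015/(0.141×4.66) = 0.02283 K/W
R_total = 0.3648 K/W
Q = ΔT/R_total = 39/0.3648

Q ≈ 107 W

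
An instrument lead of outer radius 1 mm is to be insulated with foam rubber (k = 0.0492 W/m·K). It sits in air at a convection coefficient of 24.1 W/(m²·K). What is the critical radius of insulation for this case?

r_cr ≈ 2.04 mm

For a cylinder r_cr = k/h = 0.0492/24.1
r_cr = 2.04 mm; since the bare radius (1 mm) is below r_cr, adding a thin layer of insulation will *increase* heat loss.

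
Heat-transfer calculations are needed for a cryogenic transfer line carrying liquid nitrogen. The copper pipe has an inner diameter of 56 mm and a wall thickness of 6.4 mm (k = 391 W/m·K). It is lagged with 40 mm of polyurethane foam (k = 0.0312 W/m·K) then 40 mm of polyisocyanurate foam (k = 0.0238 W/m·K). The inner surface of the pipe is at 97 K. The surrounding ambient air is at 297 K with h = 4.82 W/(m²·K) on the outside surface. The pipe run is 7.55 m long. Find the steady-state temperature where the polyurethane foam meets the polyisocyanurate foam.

Cylindrical conduction, so R = ln(r₂/r₁)/(2πkL) per layer, in series:
R_copper pipe wall = ln(34.4/28)/(2π×391×7.55) = 1.11×10^-5 K/W
R_polyurethane foam = ln(74.4/34.4)/(2π×0.0312×7.55) = 0.5212 K/W
R_polyisocyanurate foam = ln(114.4/74.4)/(2π×0.0238×7.55) = 0.3811 K/W
R_outer film = 1/(h_o·2πr_oL) = 1/(4.82×2π×0.1144×7.55) = 0.03823 K/W
R_total = 0.9405 K/W
Q = ΔT/R_total = 200/0.9405
Q = 213 W
T_interface = T_inner + Q·ΣR(inner→interface) = 97 + 213×0.5212

T ≈ 208 K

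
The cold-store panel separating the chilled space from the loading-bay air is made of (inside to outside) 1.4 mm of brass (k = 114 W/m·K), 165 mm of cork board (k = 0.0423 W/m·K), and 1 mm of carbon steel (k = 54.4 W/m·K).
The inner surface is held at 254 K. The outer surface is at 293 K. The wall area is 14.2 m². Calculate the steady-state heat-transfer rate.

Series thermal resistances:
R_brass = L/(kA) = 0.0014/(114×14.2) = 8.648×10^-7 K/W
R_cork board = L/(kA) = 0.165/(0.0423×14.2) = 0.2747 K/W
R_carbon steel = L/(kA) = 0.001/(54.4×14.2) = 1.295×10^-6 K/W
R_total = 0.2747 K/W
Q = ΔT / R_total = 39 / 0.2747

Q ≈ 142 W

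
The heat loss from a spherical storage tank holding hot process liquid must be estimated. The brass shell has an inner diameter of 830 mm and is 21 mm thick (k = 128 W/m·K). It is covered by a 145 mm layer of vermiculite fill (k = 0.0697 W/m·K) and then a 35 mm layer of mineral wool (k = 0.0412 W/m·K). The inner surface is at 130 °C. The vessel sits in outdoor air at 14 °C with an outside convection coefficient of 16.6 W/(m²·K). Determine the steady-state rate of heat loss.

Spherical conduction: R = (1/r_in − 1/r_out)/(4πk) per layer; series-sum.
R_brass shell = (1/0.415 − 1/0.436)/(4π×128) = 7.215×10^-5 K/W
R_vermiculite fill = (1/0.436 − 1/0.581)/(4π×0.0697) = 0.6535 K/W
R_mineral wool = (1/0.581 − 1/0.616)/(4π×0.0412) = 0.1889 K/W
R_outer film = 1/(h·4πr_o²) = 1/(16.6×4π×0.616²) = 0.01263 K/W
R_total = 0.8551 K/W
Q = ΔT/R_total = 116/0.8551

Q ≈ 136 W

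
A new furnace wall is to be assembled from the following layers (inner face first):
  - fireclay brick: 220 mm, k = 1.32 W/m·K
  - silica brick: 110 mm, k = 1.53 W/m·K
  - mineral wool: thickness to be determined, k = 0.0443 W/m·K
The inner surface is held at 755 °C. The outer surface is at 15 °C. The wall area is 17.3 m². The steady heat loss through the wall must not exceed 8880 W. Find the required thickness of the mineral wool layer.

L ≈ 53.3 mm

Using the resistance-network approach (series):
R_fireclay brick = L/(kA) = 0.22/(1.32×17.3) = 0.009634 K/W
R_silica brick = L/(kA) = 0.11/(1.53×17.3) = 0.004156 K/W
Sum of the known resistances R_other = 0.01379 K/W
Required total resistance R_tot = ΔT/Q_allow = 740/8880 = 0.08333 K/W
R_mineral wool = R_tot − R_other = 0.06954 K/W
L = R·k·A = 0.06954×0.0443×17.3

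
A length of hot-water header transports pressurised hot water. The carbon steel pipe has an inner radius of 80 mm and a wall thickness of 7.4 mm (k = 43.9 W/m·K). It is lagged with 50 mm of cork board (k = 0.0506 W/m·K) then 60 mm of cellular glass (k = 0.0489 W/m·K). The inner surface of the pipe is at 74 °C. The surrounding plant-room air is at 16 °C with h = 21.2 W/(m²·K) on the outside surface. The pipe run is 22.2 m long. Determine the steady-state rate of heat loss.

Q ≈ 488 W

Treating each annulus and film as a series resistance:
R_carbon steel pipe wall = ln(87.4/80)/(2π×43.9×22.2) = 1.445×10^-5 K/W
R_cork board = ln(137.4/87.4)/(2π×0.0506×22.2) = 0.0641 K/W
R_cellular glass = ln(197.4/137.4)/(2π×0.0489×22.2) = 0.05312 K/W
R_outer film = 1/(h_o·2πr_oL) = 1/(21.2×2π×0.1974×22.2) = 0.001713 K/W
R_total = 0.1189 K/W
Q = ΔT/R_total = 58/0.1189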